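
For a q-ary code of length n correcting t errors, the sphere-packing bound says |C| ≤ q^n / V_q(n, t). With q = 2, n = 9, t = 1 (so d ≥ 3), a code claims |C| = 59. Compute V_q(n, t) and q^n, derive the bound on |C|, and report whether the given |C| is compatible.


V_q(n, t) = 10, q^n = 512, Hamming bound = 51, |C| = 59 > bound (violated).

Step 1: Compute V_q(n, t) = Σ_{j=0}^1 C(n, j) (q−1)^j.
  j = 0: C(9,0)·(1)^0 = 1·1 = 1.
  j = 1: C(9,1)·(1)^1 = 9·1 = 9.
  V_q(n, t) = 1 + 9 = 10.
Step 2: q^n = 2^9 = 512.
Step 3: Hamming bound ⌊q^n / V_q(n,t)⌋ = ⌊512/10⌋ = 51.
Step 4: Compare |C| = 59 to 51: violated.
The claimed |C| lies above the Hamming bound, so no 2-ary code of length 9 with d ≥ 3 can have 59 codewords.


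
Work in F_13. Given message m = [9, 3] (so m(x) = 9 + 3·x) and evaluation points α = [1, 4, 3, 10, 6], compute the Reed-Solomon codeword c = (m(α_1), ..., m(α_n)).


c = [12, 8, 5, 0, 1]

Message polynomial: m(x) = 9 + 3·x (mod 13).
For each evaluation point α_i, compute m(α_i) mod 13:
  α_1 = 1: Horner steps 3 → 12, so m(1) = 12.
  α_2 = 4: Horner steps 3 → 8, so m(4) = 8.
  α_3 = 3: Horner steps 3 → 5, so m(3) = 5.
  α_4 = 10: Horner steps 3 → 0, so m(10) = 0.
  α_5 = 6: Horner steps 3 → 1, so m(6) = 1.
Codeword c = [12, 8, 5, 0, 1] ∈ F_13^5.


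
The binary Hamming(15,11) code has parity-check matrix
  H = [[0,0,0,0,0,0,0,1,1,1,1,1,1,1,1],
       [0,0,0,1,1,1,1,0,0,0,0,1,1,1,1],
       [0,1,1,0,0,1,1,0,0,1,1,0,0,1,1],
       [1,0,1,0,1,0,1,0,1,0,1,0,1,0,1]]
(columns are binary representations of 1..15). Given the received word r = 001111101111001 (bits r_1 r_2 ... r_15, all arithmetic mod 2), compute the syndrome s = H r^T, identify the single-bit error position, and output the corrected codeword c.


s = (1, 0, 0, 0)^T, error position = 8, corrected codeword c = 001111111111001

Compute s = H r^T mod 2 one row at a time:
  s_1 = 0 + 1 + 1 + 1 + 1 + 0 + 0 + 1 = 5 ≡ 1 (mod 2).
  s_2 = 1 + 1 + 1 + 1 + 1 + 0 + 0 + 1 = 6 ≡ 0 (mod 2).
  s_3 = 0 + 1 + 1 + 1 + 1 + 1 + 0 + 1 = 6 ≡ 0 (mod 2).
  s_4 = 0 + 1 + 1 + 1 + 1 + 1 + 0 + 1 = 6 ≡ 0 (mod 2).
s = (1, 0, 0, 0)^T — this equals column 8 of H (binary 1000), so error is at position 8.
Correct: flip bit 8 of r = 001111101111001 to get c = 001111111111001.


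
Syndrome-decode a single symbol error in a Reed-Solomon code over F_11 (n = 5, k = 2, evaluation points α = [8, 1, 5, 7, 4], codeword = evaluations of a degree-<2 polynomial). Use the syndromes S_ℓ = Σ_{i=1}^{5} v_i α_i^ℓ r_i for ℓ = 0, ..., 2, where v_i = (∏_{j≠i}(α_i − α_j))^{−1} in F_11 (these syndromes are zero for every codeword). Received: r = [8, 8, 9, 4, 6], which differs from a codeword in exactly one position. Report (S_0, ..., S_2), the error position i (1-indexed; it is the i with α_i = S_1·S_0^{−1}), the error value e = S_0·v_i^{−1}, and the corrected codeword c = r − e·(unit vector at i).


S = (8, 9, 6), error at position 1, error magnitude e = 1, c = [7, 8, 9, 4, 6].

Step 1: column multipliers v_i = (∏_{j≠i}(α_i − α_j))^{−1} mod 11.
  i = 1 (α = 8): (8−1)(8−5)(8−7)(8−4) = 7·3·1·4 = 84 ≡ 7, so v_1 = 7^{−1} = 8 (mod 11).
  i = 2 (α = 1): (1−8)(1−5)(1−7)(1−4) = (−7)·(−4)·(−6)·(−3) = 504 ≡ 9, so v_2 = 9^{−1} = 5 (mod 11).
  i = 3 (α = 5): (5−8)(5−1)(5−7)(5−4) = (−3)·4·(−2)·1 = 24 ≡ 2, so v_3 = 2^{−1} = 6 (mod 11).
  i = 4 (α = 7): (7−8)(7−1)(7−5)(7−4) = (−1)·6·2·3 = −36 ≡ 8, so v_4 = 8^{−1} = 7 (mod 11).
  i = 5 (α = 4): (4−8)(4−1)(4−5)(4−7) = (−4)·3·(−1)·(−3) = −36 ≡ 8, so v_5 = 8^{−1} = 7 (mod 11).
  v = [8, 5, 6, 7, 7].
Step 2: syndromes of r = [8, 8, 9, 4, 6] (all sums mod 11).
  S_0 = Σ v_i r_i = 8·8 + 5·8 + 6·9 + 7·4 + 7·6 = 228 ≡ 8.
  S_1 = Σ v_i α_i r_i = 8·8·8 + 5·1·8 + 6·5·9 + 7·7·4 + 7·4·6 = 1186 ≡ 9.
  α_i^2 mod 11 = [9, 1, 3, 5, 5].
  S_2 = Σ v_i α_i^2 r_i = 8·9·8 + 5·1·8 + 6·3·9 + 7·5·4 + 7·5·6 = 1128 ≡ 6.
  S = (8, 9, 6) ≠ 0, so r is not a codeword (an error is present).
Step 3: locate the error. For a single error e at position i, S_ℓ = v_i·e·α_i^ℓ, so α_err = S_1/S_0.
  S_0^{−1} = 8^{−1} = 7 (mod 11), so α_err = 9·7 = 63 ≡ 8 = α_1. Error position i = 1.
  Consistency check: S_2/S_1 = 6·5 = 30 ≡ 8 = α_err ✓ (single-error assumption holds).
Step 4: error magnitude e = S_0/v_1 = S_0·∏_{j≠1}(α_1 − α_j) = 8·7 = 56 ≡ 1 (mod 11).
Step 5: correct position 1: c_1 = r_1 − e = 8 − 1 ≡ 7 (mod 11). Hence c = [7, 8, 9, 4, 6].
  Check: interpolating c through the α_i gives m(x) = 5 + 3·x (degree < 2) with m(α_i) = c_i for every i, so c is indeed a codeword.


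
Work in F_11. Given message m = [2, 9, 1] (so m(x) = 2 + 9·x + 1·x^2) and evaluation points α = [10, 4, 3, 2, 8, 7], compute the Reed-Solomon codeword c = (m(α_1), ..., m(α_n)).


c = [5, 10, 5, 2, 6, 4]

Message polynomial: m(x) = 2 + 9·x + 1·x^2 (mod 11).
For each evaluation point α_i, compute m(α_i) mod 11:
  α_1 = 10: Horner steps 1 → 8 → 5, so m(10) = 5.
  α_2 = 4: Horner steps 1 → 2 → 10, so m(4) = 10.
  α_3 = 3: Horner steps 1 → 1 → 5, so m(3) = 5.
  α_4 = 2: Horner steps 1 → 0 → 2, so m(2) = 2.
  α_5 = 8: Horner steps 1 → 6 → 6, so m(8) = 6.
  α_6 = 7: Horner steps 1 → 5 → 4, so m(7) = 4.
Codeword c = [5, 10, 5, 2, 6, 4] ∈ F_11^6.


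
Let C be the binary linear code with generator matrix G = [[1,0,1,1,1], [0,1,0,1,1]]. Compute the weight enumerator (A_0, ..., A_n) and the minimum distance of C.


Weight distribution: A_0 = 1, A_3 = 2, A_4 = 1. Minimum distance d = 3.

Enumerate all 2^2 = 4 messages m ∈ F_2^2.
For each, compute codeword c = mG in F_2^5, then tally its weight.
  m = 00 → c = 00000, weight = 0.
  m = 10 → c = 10111, weight = 4.
  m = 01 → c = 01011, weight = 3.
  m = 11 → c = 11100, weight = 3.
Tally weights:
  weight 0: 1 codewords.
  weight 3: 2 codewords.
  weight 4: 1 codewords.
Minimum distance d = smallest w > 0 with A_w > 0 = 3.
Sanity: Σ A_w = 4 = 2^2 = 4 ✓.


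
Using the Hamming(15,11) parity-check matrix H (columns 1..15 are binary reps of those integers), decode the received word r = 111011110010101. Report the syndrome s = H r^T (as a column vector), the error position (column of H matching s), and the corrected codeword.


s = (0, 1, 0, 1)^T, error position = 5, corrected codeword c = 111001110010101

Compute s = H r^T mod 2 one row at a time:
  s_1 = 1 + 0 + 0 + 1 + 0 + 1 + 0 + 1 = 4 ≡ 0 (mod 2).
  s_2 = 0 + 1 + 1 + 1 + 0 + 1 + 0 + 1 = 5 ≡ 1 (mod 2).
  s_3 = 1 + 1 + 1 + 1 + 0 + 1 + 0 + 1 = 6 ≡ 0 (mod 2).
  s_4 = 1 + 1 + 1 + 1 + 0 + 1 + 1 + 1 = 7 ≡ 1 (mod 2).
s = (0, 1, 0, 1)^T — this equals column 5 of H (binary 0101), so error is at position 5.
Correct: flip bit 5 of r = 111011110010101 to get c = 111001110010101.


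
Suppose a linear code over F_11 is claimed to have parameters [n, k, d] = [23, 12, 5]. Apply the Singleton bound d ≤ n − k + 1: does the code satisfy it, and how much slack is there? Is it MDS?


Singleton RHS = n − k + 1 = 12, slack = 7, bound satisfied, not MDS.

Singleton bound: d ≤ n − k + 1.
Here n = 23, k = 12, so n − k + 1 = 12.
Given d = 5, check d ≤ 12: YES.
Slack = (n − k + 1) − d = 7.
The code is NOT MDS (slack = 7 > 0).
Description: the claimed parameters are [23, 12, 5]_11; such a code would be non-MDS.


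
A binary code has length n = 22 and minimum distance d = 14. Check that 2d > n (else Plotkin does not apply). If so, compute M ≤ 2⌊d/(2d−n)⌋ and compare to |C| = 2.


Plotkin bound M ≤ 4; given |C| = 2 ≤ bound (satisfied).

Check applicability: 2d = 28, n = 22.
2d − n = 6 > 0, so Plotkin applies.
Compute d/(2d−n) = 14/6 ≈ 2.3333.
⌊d/(2d−n)⌋ = 2.
Plotkin bound: M ≤ 2·2 = 4.
Given |C| = 2, check: satisfied.
This |C| is below the Plotkin bound.


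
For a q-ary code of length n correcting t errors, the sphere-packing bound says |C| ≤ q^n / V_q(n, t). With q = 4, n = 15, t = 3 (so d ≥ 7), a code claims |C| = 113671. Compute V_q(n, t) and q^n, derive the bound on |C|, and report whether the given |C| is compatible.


V_q(n, t) = 13276, q^n = 1073741824, Hamming bound = 80878, |C| = 113671 > bound (violated).

Step 1: Compute V_q(n, t) = Σ_{j=0}^3 C(n, j) (q−1)^j.
  j = 0: C(15,0)·(3)^0 = 1·1 = 1.
  j = 1: C(15,1)·(3)^1 = 15·3 = 45.
  j = 2: C(15,2)·(3)^2 = 105·9 = 945.
  j = 3: C(15,3)·(3)^3 = 455·27 = 12285.
  V_q(n, t) = 1 + 45 + 945 + 12285 = 13276.
Step 2: q^n = 4^15 = 1073741824.
Step 3: Hamming bound ⌊q^n / V_q(n,t)⌋ = ⌊1073741824/13276⌋ = 80878.
Step 4: Compare |C| = 113671 to 80878: violated.
The claimed |C| lies above the Hamming bound, so no 4-ary code of length 15 with d ≥ 7 can have 113671 codewords.


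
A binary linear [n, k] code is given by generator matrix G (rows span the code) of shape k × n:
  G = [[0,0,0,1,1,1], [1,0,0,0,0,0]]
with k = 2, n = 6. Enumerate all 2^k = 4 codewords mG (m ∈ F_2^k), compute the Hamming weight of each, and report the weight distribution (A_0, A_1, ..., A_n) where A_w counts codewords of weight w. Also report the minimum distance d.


Weight distribution: A_0 = 1, A_1 = 1, A_3 = 1, A_4 = 1. Minimum distance d = 1.

Enumerate all 2^2 = 4 messages m ∈ F_2^2.
For each, compute codeword c = mG in F_2^6, then tally its weight.
  m = 00 → c = 000000, weight = 0.
  m = 10 → c = 000111, weight = 3.
  m = 01 → c = 100000, weight = 1.
  m = 11 → c = 100111, weight = 4.
Tally weights:
  weight 0: 1 codewords.
  weight 1: 1 codewords.
  weight 3: 1 codewords.
  weight 4: 1 codewords.
Minimum distance d = smallest w > 0 with A_w > 0 = 1.
Sanity: Σ A_w = 4 = 2^2 = 4 ✓.


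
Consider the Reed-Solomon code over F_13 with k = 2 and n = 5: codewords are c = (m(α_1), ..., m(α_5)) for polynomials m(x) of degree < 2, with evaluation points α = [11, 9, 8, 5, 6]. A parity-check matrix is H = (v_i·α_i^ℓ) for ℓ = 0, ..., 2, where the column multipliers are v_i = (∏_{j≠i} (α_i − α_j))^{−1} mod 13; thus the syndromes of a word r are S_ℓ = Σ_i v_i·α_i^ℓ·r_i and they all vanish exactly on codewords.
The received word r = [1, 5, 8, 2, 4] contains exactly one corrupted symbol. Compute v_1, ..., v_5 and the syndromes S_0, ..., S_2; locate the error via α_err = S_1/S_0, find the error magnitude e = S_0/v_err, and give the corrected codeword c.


S = (4, 10, 12), error at position 2, error magnitude e = 8, c = [1, 10, 8, 2, 4].

Step 1: column multipliers v_i = (∏_{j≠i}(α_i − α_j))^{−1} mod 13.
  i = 1 (α = 11): (11−9)(11−8)(11−5)(11−6) = 2·3·6·5 = 180 ≡ 11, so v_1 = 11^{−1} = 6 (mod 13).
  i = 2 (α = 9): (9−11)(9−8)(9−5)(9−6) = (−2)·1·4·3 = −24 ≡ 2, so v_2 = 2^{−1} = 7 (mod 13).
  i = 3 (α = 8): (8−11)(8−9)(8−5)(8−6) = (−3)·(−1)·3·2 = 18 ≡ 5, so v_3 = 5^{−1} = 8 (mod 13).
  i = 4 (α = 5): (5−11)(5−9)(5−8)(5−6) = (−6)·(−4)·(−3)·(−1) = 72 ≡ 7, so v_4 = 7^{−1} = 2 (mod 13).
  i = 5 (α = 6): (6−11)(6−9)(6−8)(6−5) = (−5)·(−3)·(−2)·1 = −30 ≡ 9, so v_5 = 9^{−1} = 3 (mod 13).
  v = [6, 7, 8, 2, 3].
Step 2: syndromes of r = [1, 5, 8, 2, 4] (all sums mod 13).
  S_0 = Σ v_i r_i = 6·1 + 7·5 + 8·8 + 2·2 + 3·4 = 121 ≡ 4.
  S_1 = Σ v_i α_i r_i = 6·11·1 + 7·9·5 + 8·8·8 + 2·5·2 + 3·6·4 = 985 ≡ 10.
  α_i^2 mod 13 = [4, 3, 12, 12, 10].
  S_2 = Σ v_i α_i^2 r_i = 6·4·1 + 7·3·5 + 8·12·8 + 2·12·2 + 3·10·4 = 1065 ≡ 12.
  S = (4, 10, 12) ≠ 0, so r is not a codeword (an error is present).
Step 3: locate the error. For a single error e at position i, S_ℓ = v_i·e·α_i^ℓ, so α_err = S_1/S_0.
  S_0^{−1} = 4^{−1} = 10 (mod 13), so α_err = 10·10 = 100 ≡ 9 = α_2. Error position i = 2.
  Consistency check: S_2/S_1 = 12·4 = 48 ≡ 9 = α_err ✓ (single-error assumption holds).
Step 4: error magnitude e = S_0/v_2 = S_0·∏_{j≠2}(α_2 − α_j) = 4·2 = 8 ≡ 8 (mod 13).
Step 5: correct position 2: c_2 = r_2 − e = 5 − 8 ≡ 10 (mod 13). Hence c = [1, 10, 8, 2, 4].
  Check: interpolating c through the α_i gives m(x) = 5 + 2·x (degree < 2) with m(α_i) = c_i for every i, so c is indeed a codeword.


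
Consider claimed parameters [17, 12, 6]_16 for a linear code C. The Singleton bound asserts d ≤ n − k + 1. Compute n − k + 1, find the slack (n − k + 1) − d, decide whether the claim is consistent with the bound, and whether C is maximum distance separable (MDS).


Singleton RHS = n − k + 1 = 6, slack = 0, bound satisfied, MDS.

Singleton bound: d ≤ n − k + 1.
Here n = 17, k = 12, so n − k + 1 = 6.
Given d = 6, check d ≤ 6: YES.
Slack = (n − k + 1) − d = 0.
The code is MDS (slack = 0).
Description: the claimed parameters are [17, 12, 6]_16; such a code would be MDS (meets Singleton bound).


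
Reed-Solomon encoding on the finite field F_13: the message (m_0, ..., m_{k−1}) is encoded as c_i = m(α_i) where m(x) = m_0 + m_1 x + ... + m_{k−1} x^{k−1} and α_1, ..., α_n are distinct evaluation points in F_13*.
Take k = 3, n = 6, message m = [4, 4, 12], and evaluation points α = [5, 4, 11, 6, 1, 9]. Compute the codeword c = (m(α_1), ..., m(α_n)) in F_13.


c = [12, 4, 5, 5, 7, 11]

Message polynomial: m(x) = 4 + 4·x + 12·x^2 (mod 13).
For each evaluation point α_i, compute m(α_i) mod 13:
  α_1 = 5: Horner steps 12 → 12 → 12, so m(5) = 12.
  α_2 = 4: Horner steps 12 → 0 → 4, so m(4) = 4.
  α_3 = 11: Horner steps 12 → 6 → 5, so m(11) = 5.
  α_4 = 6: Horner steps 12 → 11 → 5, so m(6) = 5.
  α_5 = 1: Horner steps 12 → 3 → 7, so m(1) = 7.
  α_6 = 9: Horner steps 12 → 8 → 11, so m(9) = 11.
Codeword c = [12, 4, 5, 5, 7, 11] ∈ F_13^6.


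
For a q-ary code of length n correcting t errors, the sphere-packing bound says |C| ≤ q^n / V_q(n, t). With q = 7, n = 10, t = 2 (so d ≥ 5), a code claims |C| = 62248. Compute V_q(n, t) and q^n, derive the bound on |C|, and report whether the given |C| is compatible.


V_q(n, t) = 1681, q^n = 282475249, Hamming bound = 168040, |C| = 62248 ≤ bound (satisfied).

Step 1: Compute V_q(n, t) = Σ_{j=0}^2 C(n, j) (q−1)^j.
  j = 0: C(10,0)·(6)^0 = 1·1 = 1.
  j = 1: C(10,1)·(6)^1 = 10·6 = 60.
  j = 2: C(10,2)·(6)^2 = 45·36 = 1620.
  V_q(n, t) = 1 + 60 + 1620 = 1681.
Step 2: q^n = 7^10 = 282475249.
Step 3: Hamming bound ⌊q^n / V_q(n,t)⌋ = ⌊282475249/1681⌋ = 168040.
Step 4: Compare |C| = 62248 to 168040: satisfied.
The claimed |C| lies below the Hamming bound.


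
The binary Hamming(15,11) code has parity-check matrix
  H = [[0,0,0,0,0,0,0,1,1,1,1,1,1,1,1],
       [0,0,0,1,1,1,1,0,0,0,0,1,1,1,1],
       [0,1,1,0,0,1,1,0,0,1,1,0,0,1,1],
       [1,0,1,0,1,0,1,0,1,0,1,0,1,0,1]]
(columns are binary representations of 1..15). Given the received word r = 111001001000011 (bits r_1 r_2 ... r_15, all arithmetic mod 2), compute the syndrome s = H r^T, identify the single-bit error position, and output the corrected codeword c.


s = (1, 1, 1, 0)^T, error position = 14, corrected codeword c = 111001001000001

Compute s = H r^T mod 2 one row at a time:
  s_1 = 0 + 1 + 0 + 0 + 0 + 0 + 1 + 1 = 3 ≡ 1 (mod 2).
  s_2 = 0 + 0 + 1 + 0 + 0 + 0 + 1 + 1 = 3 ≡ 1 (mod 2).
  s_3 = 1 + 1 + 1 + 0 + 0 + 0 + 1 + 1 = 5 ≡ 1 (mod 2).
  s_4 = 1 + 1 + 0 + 0 + 1 + 0 + 0 + 1 = 4 ≡ 0 (mod 2).
s = (1, 1, 1, 0)^T — this equals column 14 of H (binary 1110), so error is at position 14.
Correct: flip bit 14 of r = 111001001000011 to get c = 111001001000001.


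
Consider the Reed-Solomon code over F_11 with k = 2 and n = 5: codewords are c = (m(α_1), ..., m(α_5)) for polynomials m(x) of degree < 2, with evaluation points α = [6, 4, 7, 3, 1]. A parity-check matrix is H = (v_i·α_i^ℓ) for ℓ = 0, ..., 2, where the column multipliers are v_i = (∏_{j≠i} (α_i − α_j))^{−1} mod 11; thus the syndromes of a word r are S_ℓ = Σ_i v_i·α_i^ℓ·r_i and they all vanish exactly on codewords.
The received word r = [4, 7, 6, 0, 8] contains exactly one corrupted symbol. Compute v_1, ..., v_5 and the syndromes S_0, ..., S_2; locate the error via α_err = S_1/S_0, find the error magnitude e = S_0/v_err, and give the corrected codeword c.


S = (9, 10, 5), error at position 1, error magnitude e = 5, c = [10, 7, 6, 0, 8].

Step 1: column multipliers v_i = (∏_{j≠i}(α_i − α_j))^{−1} mod 11.
  i = 1 (α = 6): (6−4)(6−7)(6−3)(6−1) = 2·(−1)·3·5 = −30 ≡ 3, so v_1 = 3^{−1} = 4 (mod 11).
  i = 2 (α = 4): (4−6)(4−7)(4−3)(4−1) = (−2)·(−3)·1·3 = 18 ≡ 7, so v_2 = 7^{−1} = 8 (mod 11).
  i = 3 (α = 7): (7−6)(7−4)(7−3)(7−1) = 1·3·4·6 = 72 ≡ 6, so v_3 = 6^{−1} = 2 (mod 11).
  i = 4 (α = 3): (3−6)(3−4)(3−7)(3−1) = (−3)·(−1)·(−4)·2 = −24 ≡ 9, so v_4 = 9^{−1} = 5 (mod 11).
  i = 5 (α = 1): (1−6)(1−4)(1−7)(1−3) = (−5)·(−3)·(−6)·(−2) = 180 ≡ 4, so v_5 = 4^{−1} = 3 (mod 11).
  v = [4, 8, 2, 5, 3].
Step 2: syndromes of r = [4, 7, 6, 0, 8] (all sums mod 11).
  S_0 = Σ v_i r_i = 4·4 + 8·7 + 2·6 + 5·0 + 3·8 = 108 ≡ 9.
  S_1 = Σ v_i α_i r_i = 4·6·4 + 8·4·7 + 2·7·6 + 5·3·0 + 3·1·8 = 428 ≡ 10.
  α_i^2 mod 11 = [3, 5, 5, 9, 1].
  S_2 = Σ v_i α_i^2 r_i = 4·3·4 + 8·5·7 + 2·5·6 + 5·9·0 + 3·1·8 = 412 ≡ 5.
  S = (9, 10, 5) ≠ 0, so r is not a codeword (an error is present).
Step 3: locate the error. For a single error e at position i, S_ℓ = v_i·e·α_i^ℓ, so α_err = S_1/S_0.
  S_0^{−1} = 9^{−1} = 5 (mod 11), so α_err = 10·5 = 50 ≡ 6 = α_1. Error position i = 1.
  Consistency check: S_2/S_1 = 5·10 = 50 ≡ 6 = α_err ✓ (single-error assumption holds).
Step 4: error magnitude e = S_0/v_1 = S_0·∏_{j≠1}(α_1 − α_j) = 9·3 = 27 ≡ 5 (mod 11).
Step 5: correct position 1: c_1 = r_1 − e = 4 − 5 ≡ 10 (mod 11). Hence c = [10, 7, 6, 0, 8].
  Check: interpolating c through the α_i gives m(x) = 1 + 7·x (degree < 2) with m(α_i) = c_i for every i, so c is indeed a codeword.


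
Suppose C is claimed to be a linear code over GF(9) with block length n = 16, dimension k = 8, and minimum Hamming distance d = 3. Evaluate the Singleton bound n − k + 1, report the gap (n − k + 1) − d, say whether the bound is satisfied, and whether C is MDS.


Singleton RHS = n − k + 1 = 9, slack = 6, bound satisfied, not MDS.

Singleton bound: d ≤ n − k + 1.
Here n = 16, k = 8, so n − k + 1 = 9.
Given d = 3, check d ≤ 9: YES.
Slack = (n − k + 1) − d = 6.
The code is NOT MDS (slack = 6 > 0).
Description: the claimed parameters are [16, 8, 3]_9; such a code would be non-MDS.


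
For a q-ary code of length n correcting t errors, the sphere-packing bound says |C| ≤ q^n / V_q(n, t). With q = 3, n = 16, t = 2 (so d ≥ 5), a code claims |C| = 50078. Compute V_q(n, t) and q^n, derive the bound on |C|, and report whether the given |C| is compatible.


V_q(n, t) = 513, q^n = 43046721, Hamming bound = 83911, |C| = 50078 ≤ bound (satisfied).

Step 1: Compute V_q(n, t) = Σ_{j=0}^2 C(n, j) (q−1)^j.
  j = 0: C(16,0)·(2)^0 = 1·1 = 1.
  j = 1: C(16,1)·(2)^1 = 16·2 = 32.
  j = 2: C(16,2)·(2)^2 = 120·4 = 480.
  V_q(n, t) = 1 + 32 + 480 = 513.
Step 2: q^n = 3^16 = 43046721.
Step 3: Hamming bound ⌊q^n / V_q(n,t)⌋ = ⌊43046721/513⌋ = 83911.
Step 4: Compare |C| = 50078 to 83911: satisfied.
The claimed |C| lies below the Hamming bound.


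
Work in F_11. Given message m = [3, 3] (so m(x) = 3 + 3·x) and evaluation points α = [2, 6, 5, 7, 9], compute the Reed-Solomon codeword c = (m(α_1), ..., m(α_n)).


c = [9, 10, 7, 2, 8]

Message polynomial: m(x) = 3 + 3·x (mod 11).
For each evaluation point α_i, compute m(α_i) mod 11:
  α_1 = 2: Horner steps 3 → 9, so m(2) = 9.
  α_2 = 6: Horner steps 3 → 10, so m(6) = 10.
  α_3 = 5: Horner steps 3 → 7, so m(5) = 7.
  α_4 = 7: Horner steps 3 → 2, so m(7) = 2.
  α_5 = 9: Horner steps 3 → 8, so m(9) = 8.
Codeword c = [9, 10, 7, 2, 8] ∈ F_11^5.


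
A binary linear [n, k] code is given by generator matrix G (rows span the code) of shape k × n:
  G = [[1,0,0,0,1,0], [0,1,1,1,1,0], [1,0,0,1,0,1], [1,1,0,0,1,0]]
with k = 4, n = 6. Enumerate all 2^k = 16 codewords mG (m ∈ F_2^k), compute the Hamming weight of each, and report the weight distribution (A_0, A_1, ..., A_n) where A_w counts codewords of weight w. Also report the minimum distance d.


Weight distribution: A_0 = 1, A_1 = 1, A_2 = 2, A_3 = 6, A_4 = 5, A_5 = 1. Minimum distance d = 1.

Enumerate all 2^4 = 16 messages m ∈ F_2^4.
For each, compute codeword c = mG in F_2^6, then tally its weight.
  m = 0000 → c = 000000, weight = 0.
  m = 1000 → c = 100010, weight = 2.
  m = 0100 → c = 011110, weight = 4.
  m = 1100 → c = 111100, weight = 4.
  m = 0010 → c = 100101, weight = 3.
  m = 1010 → c = 000111, weight = 3.
  m = 0110 → c = 111011, weight = 5.
  m = 1110 → c = 011001, weight = 3.
  m = 0001 → c = 110010, weight = 3.
  m = 1001 → c = 010000, weight = 1.
  m = 0101 → c = 101100, weight = 3.
  m = 1101 → c = 001110, weight = 3.
  m = 0011 → c = 010111, weight = 4.
  m = 1011 → c = 110101, weight = 4.
  m = 0111 → c = 001001, weight = 2.
  m = 1111 → c = 101011, weight = 4.
Tally weights:
  weight 0: 1 codewords.
  weight 1: 1 codewords.
  weight 2: 2 codewords.
  weight 3: 6 codewords.
  weight 4: 5 codewords.
  weight 5: 1 codewords.
Minimum distance d = smallest w > 0 with A_w > 0 = 1.
Sanity: Σ A_w = 16 = 2^4 = 16 ✓.


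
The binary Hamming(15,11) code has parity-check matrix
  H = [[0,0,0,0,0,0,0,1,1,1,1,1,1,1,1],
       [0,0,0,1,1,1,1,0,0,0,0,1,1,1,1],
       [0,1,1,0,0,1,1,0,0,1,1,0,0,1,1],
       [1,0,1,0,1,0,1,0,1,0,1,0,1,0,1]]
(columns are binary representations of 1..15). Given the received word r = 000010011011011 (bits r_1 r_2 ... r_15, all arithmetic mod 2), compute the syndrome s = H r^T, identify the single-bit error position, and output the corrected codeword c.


s = (0, 0, 1, 0)^T, error position = 2, corrected codeword c = 010010011011011

Compute s = H r^T mod 2 one row at a time:
  s_1 = 1 + 1 + 0 + 1 + 1 + 0 + 1 + 1 = 6 ≡ 0 (mod 2).
  s_2 = 0 + 1 + 0 + 0 + 1 + 0 + 1 + 1 = 4 ≡ 0 (mod 2).
  s_3 = 0 + 0 + 0 + 0 + 0 + 1 + 1 + 1 = 3 ≡ 1 (mod 2).
  s_4 = 0 + 0 + 1 + 0 + 1 + 1 + 0 + 1 = 4 ≡ 0 (mod 2).
s = (0, 0, 1, 0)^T — this equals column 2 of H (binary 0010), so error is at position 2.
Correct: flip bit 2 of r = 000010011011011 to get c = 010010011011011.


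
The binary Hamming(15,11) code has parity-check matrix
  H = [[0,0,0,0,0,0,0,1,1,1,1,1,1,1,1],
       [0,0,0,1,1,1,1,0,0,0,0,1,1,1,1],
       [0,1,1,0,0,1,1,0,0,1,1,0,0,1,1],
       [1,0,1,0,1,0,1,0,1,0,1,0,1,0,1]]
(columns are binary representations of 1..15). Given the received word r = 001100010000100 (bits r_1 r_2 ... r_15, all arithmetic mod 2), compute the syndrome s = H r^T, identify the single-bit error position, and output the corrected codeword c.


s = (0, 0, 1, 0)^T, error position = 2, corrected codeword c = 011100010000100

Compute s = H r^T mod 2 one row at a time:
  s_1 = 1 + 0 + 0 + 0 + 0 + 1 + 0 + 0 = 2 ≡ 0 (mod 2).
  s_2 = 1 + 0 + 0 + 0 + 0 + 1 + 0 + 0 = 2 ≡ 0 (mod 2).
  s_3 = 0 + 1 + 0 + 0 + 0 + 0 + 0 + 0 = 1 ≡ 1 (mod 2).
  s_4 = 0 + 1 + 0 + 0 + 0 + 0 + 1 + 0 = 2 ≡ 0 (mod 2).
s = (0, 0, 1, 0)^T — this equals column 2 of H (binary 0010), so error is at position 2.
Correct: flip bit 2 of r = 001100010000100 to get c = 011100010000100.


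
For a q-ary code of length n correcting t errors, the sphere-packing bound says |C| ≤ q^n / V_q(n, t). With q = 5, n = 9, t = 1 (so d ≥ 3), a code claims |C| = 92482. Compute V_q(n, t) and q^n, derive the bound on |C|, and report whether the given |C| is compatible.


V_q(n, t) = 37, q^n = 1953125, Hamming bound = 52787, |C| = 92482 > bound (violated).

Step 1: Compute V_q(n, t) = Σ_{j=0}^1 C(n, j) (q−1)^j.
  j = 0: C(9,0)·(4)^0 = 1·1 = 1.
  j = 1: C(9,1)·(4)^1 = 9·4 = 36.
  V_q(n, t) = 1 + 36 = 37.
Step 2: q^n = 5^9 = 1953125.
Step 3: Hamming bound ⌊q^n / V_q(n,t)⌋ = ⌊1953125/37⌋ = 52787.
Step 4: Compare |C| = 92482 to 52787: violated.
The claimed |C| lies above the Hamming bound, so no 5-ary code of length 9 with d ≥ 3 can have 92482 codewords.


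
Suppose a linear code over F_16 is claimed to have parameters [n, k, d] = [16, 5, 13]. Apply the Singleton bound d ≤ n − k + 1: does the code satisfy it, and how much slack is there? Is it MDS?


Singleton RHS = n − k + 1 = 12, slack = -1, bound violated (no such code; not MDS).

Singleton bound: d ≤ n − k + 1.
Here n = 16, k = 5, so n − k + 1 = 12.
Given d = 13, check d ≤ 12: NO.
Slack = (n − k + 1) − d = -1.
The slack is negative: d = 13 exceeds n − k + 1 = 12 by 1, so the Singleton bound is violated and no linear [16, 5, 13]_16 code can exist. In particular it is not MDS (MDS requires d = n − k + 1 exactly).
Description: the claimed parameters are [16, 5, 13]_16; such a code would be impossible (violates the Singleton bound).


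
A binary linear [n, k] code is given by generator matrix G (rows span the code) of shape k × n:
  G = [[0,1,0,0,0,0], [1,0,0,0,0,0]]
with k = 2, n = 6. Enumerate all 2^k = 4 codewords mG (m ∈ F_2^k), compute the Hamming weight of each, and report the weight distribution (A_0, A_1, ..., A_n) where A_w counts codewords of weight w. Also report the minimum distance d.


Weight distribution: A_0 = 1, A_1 = 2, A_2 = 1. Minimum distance d = 1.

Enumerate all 2^2 = 4 messages m ∈ F_2^2.
For each, compute codeword c = mG in F_2^6, then tally its weight.
  m = 00 → c = 000000, weight = 0.
  m = 10 → c = 010000, weight = 1.
  m = 01 → c = 100000, weight = 1.
  m = 11 → c = 110000, weight = 2.
Tally weights:
  weight 0: 1 codewords.
  weight 1: 2 codewords.
  weight 2: 1 codewords.
Minimum distance d = smallest w > 0 with A_w > 0 = 1.
Sanity: Σ A_w = 4 = 2^2 = 4 ✓.


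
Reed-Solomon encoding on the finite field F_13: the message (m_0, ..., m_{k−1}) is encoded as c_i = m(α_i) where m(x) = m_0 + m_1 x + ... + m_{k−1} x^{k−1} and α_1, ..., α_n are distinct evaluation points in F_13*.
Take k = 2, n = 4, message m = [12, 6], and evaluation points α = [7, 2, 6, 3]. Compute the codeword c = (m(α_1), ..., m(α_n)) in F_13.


c = [2, 11, 9, 4]

Message polynomial: m(x) = 12 + 6·x (mod 13).
For each evaluation point α_i, compute m(α_i) mod 13:
  α_1 = 7: Horner steps 6 → 2, so m(7) = 2.
  α_2 = 2: Horner steps 6 → 11, so m(2) = 11.
  α_3 = 6: Horner steps 6 → 9, so m(6) = 9.
  α_4 = 3: Horner steps 6 → 4, so m(3) = 4.
Codeword c = [2, 11, 9, 4] ∈ F_13^4.


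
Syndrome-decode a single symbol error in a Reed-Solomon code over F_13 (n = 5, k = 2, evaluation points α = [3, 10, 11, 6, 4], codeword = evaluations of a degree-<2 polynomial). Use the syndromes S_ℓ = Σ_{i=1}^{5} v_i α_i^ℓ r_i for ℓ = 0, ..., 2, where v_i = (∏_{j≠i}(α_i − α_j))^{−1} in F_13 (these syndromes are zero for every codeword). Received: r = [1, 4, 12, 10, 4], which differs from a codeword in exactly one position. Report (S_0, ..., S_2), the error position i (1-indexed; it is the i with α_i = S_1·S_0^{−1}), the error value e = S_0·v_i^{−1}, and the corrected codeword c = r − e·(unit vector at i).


S = (8, 2, 7), error at position 2, error magnitude e = 8, c = [1, 9, 12, 10, 4].

Step 1: column multipliers v_i = (∏_{j≠i}(α_i − α_j))^{−1} mod 13.
  i = 1 (α = 3): (3−10)(3−11)(3−6)(3−4) = (−7)·(−8)·(−3)·(−1) = 168 ≡ 12, so v_1 = 12^{−1} = 12 (mod 13).
  i = 2 (α = 10): (10−3)(10−11)(10−6)(10−4) = 7·(−1)·4·6 = −168 ≡ 1, so v_2 = 1^{−1} = 1 (mod 13).
  i = 3 (α = 11): (11−3)(11−10)(11−6)(11−4) = 8·1·5·7 = 280 ≡ 7, so v_3 = 7^{−1} = 2 (mod 13).
  i = 4 (α = 6): (6−3)(6−10)(6−11)(6−4) = 3·(−4)·(−5)·2 = 120 ≡ 3, so v_4 = 3^{−1} = 9 (mod 13).
  i = 5 (α = 4): (4−3)(4−10)(4−11)(4−6) = 1·(−6)·(−7)·(−2) = −84 ≡ 7, so v_5 = 7^{−1} = 2 (mod 13).
  v = [12, 1, 2, 9, 2].
Step 2: syndromes of r = [1, 4, 12, 10, 4] (all sums mod 13).
  S_0 = Σ v_i r_i = 12·1 + 1·4 + 2·12 + 9·10 + 2·4 = 138 ≡ 8.
  S_1 = Σ v_i α_i r_i = 12·3·1 + 1·10·4 + 2·11·12 + 9·6·10 + 2·4·4 = 912 ≡ 2.
  α_i^2 mod 13 = [9, 9, 4, 10, 3].
  S_2 = Σ v_i α_i^2 r_i = 12·9·1 + 1·9·4 + 2·4·12 + 9·10·10 + 2·3·4 = 1164 ≡ 7.
  S = (8, 2, 7) ≠ 0, so r is not a codeword (an error is present).
Step 3: locate the error. For a single error e at position i, S_ℓ = v_i·e·α_i^ℓ, so α_err = S_1/S_0.
  S_0^{−1} = 8^{−1} = 5 (mod 13), so α_err = 2·5 = 10 ≡ 10 = α_2. Error position i = 2.
  Consistency check: S_2/S_1 = 7·7 = 49 ≡ 10 = α_err ✓ (single-error assumption holds).
Step 4: error magnitude e = S_0/v_2 = S_0·∏_{j≠2}(α_2 − α_j) = 8·1 = 8 ≡ 8 (mod 13).
Step 5: correct position 2: c_2 = r_2 − e = 4 − 8 ≡ 9 (mod 13). Hence c = [1, 9, 12, 10, 4].
  Check: interpolating c through the α_i gives m(x) = 5 + 3·x (degree < 2) with m(α_i) = c_i for every i, so c is indeed a codeword.


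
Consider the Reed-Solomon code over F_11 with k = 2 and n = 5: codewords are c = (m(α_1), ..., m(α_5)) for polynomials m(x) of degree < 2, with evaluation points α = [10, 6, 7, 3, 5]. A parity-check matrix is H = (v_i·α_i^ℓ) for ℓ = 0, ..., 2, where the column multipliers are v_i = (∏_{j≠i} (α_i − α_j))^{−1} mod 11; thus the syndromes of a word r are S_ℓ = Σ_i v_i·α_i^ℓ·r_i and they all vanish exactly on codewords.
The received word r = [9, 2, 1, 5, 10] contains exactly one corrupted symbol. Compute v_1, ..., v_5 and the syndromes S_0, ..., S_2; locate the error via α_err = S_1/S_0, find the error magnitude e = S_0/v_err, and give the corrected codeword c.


S = (9, 1, 5), error at position 5, error magnitude e = 7, c = [9, 2, 1, 5, 3].

Step 1: column multipliers v_i = (∏_{j≠i}(α_i − α_j))^{−1} mod 11.
  i = 1 (α = 10): (10−6)(10−7)(10−3)(10−5) = 4·3·7·5 = 420 ≡ 2, so v_1 = 2^{−1} = 6 (mod 11).
  i = 2 (α = 6): (6−10)(6−7)(6−3)(6−5) = (−4)·(−1)·3·1 = 12 ≡ 1, so v_2 = 1^{−1} = 1 (mod 11).
  i = 3 (α = 7): (7−10)(7−6)(7−3)(7−5) = (−3)·1·4·2 = −24 ≡ 9, so v_3 = 9^{−1} = 5 (mod 11).
  i = 4 (α = 3): (3−10)(3−6)(3−7)(3−5) = (−7)·(−3)·(−4)·(−2) = 168 ≡ 3, so v_4 = 3^{−1} = 4 (mod 11).
  i = 5 (α = 5): (5−10)(5−6)(5−7)(5−3) = (−5)·(−1)·(−2)·2 = −20 ≡ 2, so v_5 = 2^{−1} = 6 (mod 11).
  v = [6, 1, 5, 4, 6].
Step 2: syndromes of r = [9, 2, 1, 5, 10] (all sums mod 11).
  S_0 = Σ v_i r_i = 6·9 + 1·2 + 5·1 + 4·5 + 6·10 = 141 ≡ 9.
  S_1 = Σ v_i α_i r_i = 6·10·9 + 1·6·2 + 5·7·1 + 4·3·5 + 6·5·10 = 947 ≡ 1.
  α_i^2 mod 11 = [1, 3, 5, 9, 3].
  S_2 = Σ v_i α_i^2 r_i = 6·1·9 + 1·3·2 + 5·5·1 + 4·9·5 + 6·3·10 = 445 ≡ 5.
  S = (9, 1, 5) ≠ 0, so r is not a codeword (an error is present).
Step 3: locate the error. For a single error e at position i, S_ℓ = v_i·e·α_i^ℓ, so α_err = S_1/S_0.
  S_0^{−1} = 9^{−1} = 5 (mod 11), so α_err = 1·5 = 5 ≡ 5 = α_5. Error position i = 5.
  Consistency check: S_2/S_1 = 5·1 = 5 ≡ 5 = α_err ✓ (single-error assumption holds).
Step 4: error magnitude e = S_0/v_5 = S_0·∏_{j≠5}(α_5 − α_j) = 9·2 = 18 ≡ 7 (mod 11).
Step 5: correct position 5: c_5 = r_5 − e = 10 − 7 ≡ 3 (mod 11). Hence c = [9, 2, 1, 5, 3].
  Check: interpolating c through the α_i gives m(x) = 8 + 10·x (degree < 2) with m(α_i) = c_i for every i, so c is indeed a codeword.


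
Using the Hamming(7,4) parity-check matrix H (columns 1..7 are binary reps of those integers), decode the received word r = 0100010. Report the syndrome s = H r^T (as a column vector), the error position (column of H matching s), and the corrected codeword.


s = (1, 0, 0)^T, error position = 4, corrected codeword c = 0101010

Compute s = H r^T mod 2 one row at a time:
  s_1 = 0 + 0 + 1 + 0 = 1 ≡ 1 (mod 2).
  s_2 = 1 + 0 + 1 + 0 = 2 ≡ 0 (mod 2).
  s_3 = 0 + 0 + 0 + 0 = 0 ≡ 0 (mod 2).
s = (1, 0, 0)^T — this equals column 4 of H (binary 100), so error is at position 4.
Correct: flip bit 4 of r = 0100010 to get c = 0101010.


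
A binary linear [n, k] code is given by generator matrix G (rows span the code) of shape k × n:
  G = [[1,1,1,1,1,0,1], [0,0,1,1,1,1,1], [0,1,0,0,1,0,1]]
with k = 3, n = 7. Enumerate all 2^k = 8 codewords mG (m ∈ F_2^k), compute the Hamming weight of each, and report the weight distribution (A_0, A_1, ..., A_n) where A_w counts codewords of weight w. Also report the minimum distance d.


Weight distribution: A_0 = 1, A_3 = 3, A_4 = 2, A_5 = 1, A_6 = 1. Minimum distance d = 3.

Enumerate all 2^3 = 8 messages m ∈ F_2^3.
For each, compute codeword c = mG in F_2^7, then tally its weight.
  m = 000 → c = 0000000, weight = 0.
  m = 100 → c = 1111101, weight = 6.
  m = 010 → c = 0011111, weight = 5.
  m = 110 → c = 1100010, weight = 3.
  m = 001 → c = 0100101, weight = 3.
  m = 101 → c = 1011000, weight = 3.
  m = 011 → c = 0111010, weight = 4.
  m = 111 → c = 1000111, weight = 4.
Tally weights:
  weight 0: 1 codewords.
  weight 3: 3 codewords.
  weight 4: 2 codewords.
  weight 5: 1 codewords.
  weight 6: 1 codewords.
Minimum distance d = smallest w > 0 with A_w > 0 = 3.
Sanity: Σ A_w = 8 = 2^3 = 8 ✓.


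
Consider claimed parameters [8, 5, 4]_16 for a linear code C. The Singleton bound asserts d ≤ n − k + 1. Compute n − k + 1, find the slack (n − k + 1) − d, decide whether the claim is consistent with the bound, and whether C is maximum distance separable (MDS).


Singleton RHS = n − k + 1 = 4, slack = 0, bound satisfied, MDS.

Singleton bound: d ≤ n − k + 1.
Here n = 8, k = 5, so n − k + 1 = 4.
Given d = 4, check d ≤ 4: YES.
Slack = (n − k + 1) − d = 0.
The code is MDS (slack = 0).
Description: the claimed parameters are [8, 5, 4]_16; such a code would be MDS (meets Singleton bound).


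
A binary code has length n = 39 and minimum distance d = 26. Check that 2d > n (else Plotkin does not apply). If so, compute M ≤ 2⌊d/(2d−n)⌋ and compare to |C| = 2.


Plotkin bound M ≤ 4; given |C| = 2 ≤ bound (satisfied).

Check applicability: 2d = 52, n = 39.
2d − n = 13 > 0, so Plotkin applies.
Compute d/(2d−n) = 26/13 ≈ 2.0000.
⌊d/(2d−n)⌋ = 2.
Plotkin bound: M ≤ 2·2 = 4.
Given |C| = 2, check: satisfied.
This |C| is below the Plotkin bound.


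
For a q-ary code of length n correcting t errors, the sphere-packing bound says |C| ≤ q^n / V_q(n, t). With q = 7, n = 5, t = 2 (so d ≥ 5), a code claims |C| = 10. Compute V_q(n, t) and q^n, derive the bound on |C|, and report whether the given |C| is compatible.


V_q(n, t) = 391, q^n = 16807, Hamming bound = 42, |C| = 10 ≤ bound (satisfied).

Step 1: Compute V_q(n, t) = Σ_{j=0}^2 C(n, j) (q−1)^j.
  j = 0: C(5,0)·(6)^0 = 1·1 = 1.
  j = 1: C(5,1)·(6)^1 = 5·6 = 30.
  j = 2: C(5,2)·(6)^2 = 10·36 = 360.
  V_q(n, t) = 1 + 30 + 360 = 391.
Step 2: q^n = 7^5 = 16807.
Step 3: Hamming bound ⌊q^n / V_q(n,t)⌋ = ⌊16807/391⌋ = 42.
Step 4: Compare |C| = 10 to 42: satisfied.
The claimed |C| lies below the Hamming bound.


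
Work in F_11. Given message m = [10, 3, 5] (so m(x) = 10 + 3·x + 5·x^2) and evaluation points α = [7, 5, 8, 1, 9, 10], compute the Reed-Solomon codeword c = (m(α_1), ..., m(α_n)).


c = [1, 7, 2, 7, 2, 1]

Message polynomial: m(x) = 10 + 3·x + 5·x^2 (mod 11).
For each evaluation point α_i, compute m(α_i) mod 11:
  α_1 = 7: Horner steps 5 → 5 → 1, so m(7) = 1.
  α_2 = 5: Horner steps 5 → 6 → 7, so m(5) = 7.
  α_3 = 8: Horner steps 5 → 10 → 2, so m(8) = 2.
  α_4 = 1: Horner steps 5 → 8 → 7, so m(1) = 7.
  α_5 = 9: Horner steps 5 → 4 → 2, so m(9) = 2.
  α_6 = 10: Horner steps 5 → 9 → 1, so m(10) = 1.
Codeword c = [1, 7, 2, 7, 2, 1] ∈ F_11^6.


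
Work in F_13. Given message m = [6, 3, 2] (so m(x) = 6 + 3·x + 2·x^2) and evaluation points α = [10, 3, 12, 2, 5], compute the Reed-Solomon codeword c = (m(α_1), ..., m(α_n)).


c = [2, 7, 5, 7, 6]

Message polynomial: m(x) = 6 + 3·x + 2·x^2 (mod 13).
For each evaluation point α_i, compute m(α_i) mod 13:
  α_1 = 10: Horner steps 2 → 10 → 2, so m(10) = 2.
  α_2 = 3: Horner steps 2 → 9 → 7, so m(3) = 7.
  α_3 = 12: Horner steps 2 → 1 → 5, so m(12) = 5.
  α_4 = 2: Horner steps 2 → 7 → 7, so m(2) = 7.
  α_5 = 5: Horner steps 2 → 0 → 6, so m(5) = 6.
Codeword c = [2, 7, 5, 7, 6] ∈ F_13^5.


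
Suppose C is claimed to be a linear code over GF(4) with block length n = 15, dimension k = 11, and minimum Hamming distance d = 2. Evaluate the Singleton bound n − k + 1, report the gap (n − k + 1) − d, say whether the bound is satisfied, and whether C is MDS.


Singleton RHS = n − k + 1 = 5, slack = 3, bound satisfied, not MDS.

Singleton bound: d ≤ n − k + 1.
Here n = 15, k = 11, so n − k + 1 = 5.
Given d = 2, check d ≤ 5: YES.
Slack = (n − k + 1) − d = 3.
The code is NOT MDS (slack = 3 > 0).
Description: the claimed parameters are [15, 11, 2]_4; such a code would be non-MDS.


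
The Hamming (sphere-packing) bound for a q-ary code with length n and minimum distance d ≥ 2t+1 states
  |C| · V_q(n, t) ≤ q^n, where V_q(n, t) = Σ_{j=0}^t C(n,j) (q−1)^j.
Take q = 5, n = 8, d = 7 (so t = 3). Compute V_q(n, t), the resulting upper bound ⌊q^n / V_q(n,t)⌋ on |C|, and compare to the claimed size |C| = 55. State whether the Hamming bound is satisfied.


V_q(n, t) = 4065, q^n = 390625, Hamming bound = 96, |C| = 55 ≤ bound (satisfied).

Step 1: Compute V_q(n, t) = Σ_{j=0}^3 C(n, j) (q−1)^j.
  j = 0: C(8,0)·(4)^0 = 1·1 = 1.
  j = 1: C(8,1)·(4)^1 = 8·4 = 32.
  j = 2: C(8,2)·(4)^2 = 28·16 = 448.
  j = 3: C(8,3)·(4)^3 = 56·64 = 3584.
  V_q(n, t) = 1 + 32 + 448 + 3584 = 4065.
Step 2: q^n = 5^8 = 390625.
Step 3: Hamming bound ⌊q^n / V_q(n,t)⌋ = ⌊390625/4065⌋ = 96.
Step 4: Compare |C| = 55 to 96: satisfied.
The claimed |C| lies below the Hamming bound.


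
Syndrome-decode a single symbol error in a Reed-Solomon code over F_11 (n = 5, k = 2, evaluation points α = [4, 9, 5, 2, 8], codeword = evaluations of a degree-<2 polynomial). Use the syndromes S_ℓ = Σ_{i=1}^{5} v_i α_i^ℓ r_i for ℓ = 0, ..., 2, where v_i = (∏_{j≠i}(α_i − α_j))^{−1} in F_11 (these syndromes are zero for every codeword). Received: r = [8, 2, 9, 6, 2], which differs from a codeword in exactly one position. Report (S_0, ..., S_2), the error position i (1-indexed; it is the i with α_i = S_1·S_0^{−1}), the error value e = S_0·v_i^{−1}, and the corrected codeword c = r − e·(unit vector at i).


S = (9, 6, 4), error at position 5, error magnitude e = 1, c = [8, 2, 9, 6, 1].

Step 1: column multipliers v_i = (∏_{j≠i}(α_i − α_j))^{−1} mod 11.
  i = 1 (α = 4): (4−9)(4−5)(4−2)(4−8) = (−5)·(−1)·2·(−4) = −40 ≡ 4, so v_1 = 4^{−1} = 3 (mod 11).
  i = 2 (α = 9): (9−4)(9−5)(9−2)(9−8) = 5·4·7·1 = 140 ≡ 8, so v_2 = 8^{−1} = 7 (mod 11).
  i = 3 (α = 5): (5−4)(5−9)(5−2)(5−8) = 1·(−4)·3·(−3) = 36 ≡ 3, so v_3 = 3^{−1} = 4 (mod 11).
  i = 4 (α = 2): (2−4)(2−9)(2−5)(2−8) = (−2)·(−7)·(−3)·(−6) = 252 ≡ 10, so v_4 = 10^{−1} = 10 (mod 11).
  i = 5 (α = 8): (8−4)(8−9)(8−5)(8−2) = 4·(−1)·3·6 = −72 ≡ 5, so v_5 = 5^{−1} = 9 (mod 11).
  v = [3, 7, 4, 10, 9].
Step 2: syndromes of r = [8, 2, 9, 6, 2] (all sums mod 11).
  S_0 = Σ v_i r_i = 3·8 + 7·2 + 4·9 + 10·6 + 9·2 = 152 ≡ 9.
  S_1 = Σ v_i α_i r_i = 3·4·8 + 7·9·2 + 4·5·9 + 10·2·6 + 9·8·2 = 666 ≡ 6.
  α_i^2 mod 11 = [5, 4, 3, 4, 9].
  S_2 = Σ v_i α_i^2 r_i = 3·5·8 + 7·4·2 + 4·3·9 + 10·4·6 + 9·9·2 = 686 ≡ 4.
  S = (9, 6, 4) ≠ 0, so r is not a codeword (an error is present).
Step 3: locate the error. For a single error e at position i, S_ℓ = v_i·e·α_i^ℓ, so α_err = S_1/S_0.
  S_0^{−1} = 9^{−1} = 5 (mod 11), so α_err = 6·5 = 30 ≡ 8 = α_5. Error position i = 5.
  Consistency check: S_2/S_1 = 4·2 = 8 ≡ 8 = α_err ✓ (single-error assumption holds).
Step 4: error magnitude e = S_0/v_5 = S_0·∏_{j≠5}(α_5 − α_j) = 9·5 = 45 ≡ 1 (mod 11).
Step 5: correct position 5: c_5 = r_5 − e = 2 − 1 ≡ 1 (mod 11). Hence c = [8, 2, 9, 6, 1].
  Check: interpolating c through the α_i gives m(x) = 4 + 1·x (degree < 2) with m(α_i) = c_i for every i, so c is indeed a codeword.
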